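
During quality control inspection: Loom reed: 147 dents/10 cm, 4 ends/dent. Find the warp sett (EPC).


Formula: EPC = (dents per 10 cm * ends per dent) / 10
Step 1: Total ends per 10 cm = 147 * 4 = 588
Step 2: EPC = 588 / 10 = 58.8 ends/cm

58.8 ends/cm


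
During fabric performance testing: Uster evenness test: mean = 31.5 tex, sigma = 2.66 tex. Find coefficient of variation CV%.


Formula: CV% = (standard deviation / mean) * 100
Step 1: Ratio = 2.66 / 31.5 = 0.084444
Step 2: CV% = 0.084444 * 100 = 8.4444% ≈ 8.4%

8.4%


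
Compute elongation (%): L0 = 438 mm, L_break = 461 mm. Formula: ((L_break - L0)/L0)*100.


Formula: Elongation (%) = ((L_break - L0) / L0) * 100
Step 1: Extension = 461 - 438 = 23 mm
Step 2: Elongation = (23 / 438) * 100
Step 3: Elongation = 0.052511 * 100 = 5.2511% ≈ 5.3%

5.3%


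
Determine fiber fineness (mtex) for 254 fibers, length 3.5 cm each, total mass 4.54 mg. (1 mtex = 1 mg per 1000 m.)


Formula: fineness (mtex) = mass (mg) / total length (km) = (mass_mg / total_length_m) * 1000
Step 1: Convert fiber length: 3.5 cm = 0.035 m
Step 2: Total fiber length = 254 * 0.035 = 8.89 m
Step 3: Linear density = 4.54 mg / 8.89 m = 0.5107 mg/m
Step 4: fineness = 0.5107 * 1000 = 510.7 mtex

510.7 mtex


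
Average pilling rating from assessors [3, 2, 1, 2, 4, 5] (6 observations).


Formula: Mean = sum / count
Sum = 3 + 2 + 1 + 2 + 4 + 5 = 17
Mean = 17 / 6 = 2.8

2.8


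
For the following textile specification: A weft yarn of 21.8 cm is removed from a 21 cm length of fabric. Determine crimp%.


Formula: Crimp% = ((L_yarn - L_fabric) / L_fabric) * 100
Step 1: Extension = 21.8 - 21 = 0.8 cm
Step 2: Crimp% = (0.8 / 21) * 100
Step 3: Crimp% = 0.038095 * 100 = 3.8095% ≈ 3.8%

3.8%


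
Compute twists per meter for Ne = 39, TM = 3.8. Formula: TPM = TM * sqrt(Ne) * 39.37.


Formula: TPM = TM * sqrt(Ne) * 39.37
Step 1: sqrt(Ne) = sqrt(39) = 6.245
Step 2: TM * sqrt(Ne) = 3.8 * 6.245 = 23.731
Step 3: TPM = 23.731 * 39.37 = 934 twists/m

934 twists/m


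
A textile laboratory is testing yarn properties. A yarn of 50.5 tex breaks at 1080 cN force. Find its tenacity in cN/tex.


Formula: Tenacity = Breaking force / Linear density
Tenacity = 1080 cN / 50.5 tex
Tenacity = 21.39 cN/tex

21.39 cN/tex


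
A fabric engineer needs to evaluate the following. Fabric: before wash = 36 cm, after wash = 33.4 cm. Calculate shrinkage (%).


Formula: Shrinkage% = ((L_before - L_after) / L_before) * 100
Step 1: Shrinkage = 36 - 33.4 = 2.6 cm
Step 2: Shrinkage% = (2.6 / 36) * 100
Step 3: Shrinkage% = 0.072222 * 100 = 7.2222% ≈ 7.2%

7.2%


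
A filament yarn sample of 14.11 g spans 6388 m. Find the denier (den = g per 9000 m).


Formula: den = (mass_g / length_m) * 9000
Substituting: den = (14.11 / 6388) * 9000
Intermediate: 14.11 / 6388 = 0.00220883 g/m
den = 0.00220883 * 9000 = 19.9 denier

19.9 denier


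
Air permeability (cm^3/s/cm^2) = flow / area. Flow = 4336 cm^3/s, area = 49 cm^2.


Formula: Air Permeability = Airflow / Test Area
AP = 4336 cm^3/s / 49 cm^2
AP = 88.5 cm^3/s/cm^2

88.5 cm^3/s/cm^2


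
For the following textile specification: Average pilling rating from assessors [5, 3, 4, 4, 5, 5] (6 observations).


Formula: Mean = sum / count
Sum = 5 + 3 + 4 + 4 + 5 + 5 = 26
Mean = 26 / 6 = 4.3

4.3


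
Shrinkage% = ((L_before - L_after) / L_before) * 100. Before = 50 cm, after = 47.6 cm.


Formula: Shrinkage% = ((L_before - L_after) / L_before) * 100
Step 1: Shrinkage = 50 - 47.6 = 2.4 cm
Step 2: Shrinkage% = (2.4 / 50) * 100
Step 3: Shrinkage% = 0.048 * 100 = 4.8%

4.8%


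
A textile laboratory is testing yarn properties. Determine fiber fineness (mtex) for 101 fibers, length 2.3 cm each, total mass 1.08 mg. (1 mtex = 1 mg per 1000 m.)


Formula: fineness (mtex) = mass (mg) / total length (km) = (mass_mg / total_length_m) * 1000
Step 1: Convert fiber length: 2.3 cm = 0.023 m
Step 2: Total fiber length = 101 * 0.023 = 2.323 m
Step 3: Linear density = 1.08 mg / 2.323 m = 0.4649 mg/m
Step 4: fineness = 0.4649 * 1000 = 464.9 mtex

464.9 mtex


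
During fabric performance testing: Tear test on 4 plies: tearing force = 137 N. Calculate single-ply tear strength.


Formula: Per-ply strength = Total force / Number of plies
Per-ply = 137 N / 4
Per-ply = 34.25 N

34.25 N


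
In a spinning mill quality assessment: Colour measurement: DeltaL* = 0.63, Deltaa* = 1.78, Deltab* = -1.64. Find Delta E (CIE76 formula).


Formula: Delta E = sqrt(dL*^2 + da*^2 + db*^2)
Step 1: dL*^2 = 0.63^2 = 0.3969
Step 2: da*^2 = 1.78^2 = 3.1684
Step 3: db*^2 = (-1.64)^2 = 2.6896
Step 4: Sum = 0.3969 + 3.1684 + 2.6896 = 6.2549
Step 5: Delta E = sqrt(6.2549) = 2.5

2.5 Delta E


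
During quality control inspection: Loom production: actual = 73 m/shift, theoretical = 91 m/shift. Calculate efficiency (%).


Formula: Efficiency% = (Actual output / Theoretical output) * 100
Efficiency% = (73 / 91) * 100
Efficiency% = 0.802198 * 100 = 80.2198% ≈ 80.2%

80.2%


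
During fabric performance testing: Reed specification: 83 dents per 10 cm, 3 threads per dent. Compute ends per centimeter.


Formula: EPC = (dents per 10 cm * ends per dent) / 10
Step 1: Total ends per 10 cm = 83 * 3 = 249
Step 2: EPC = 249 / 10 = 24.9 ends/cm

24.9 ends/cm


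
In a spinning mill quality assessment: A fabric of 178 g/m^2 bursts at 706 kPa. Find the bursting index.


Formula: Bursting Index = Bursting Strength / Fabric GSM
BI = 706 kPa / 178 g/m^2
BI = 3.966 kPa/(g/m^2)

3.966 kPa/(g/m^2)


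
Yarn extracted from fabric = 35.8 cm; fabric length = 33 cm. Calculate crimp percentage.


Formula: Crimp% = ((L_yarn - L_fabric) / L_fabric) * 100
Step 1: Extension = 35.8 - 33 = 2.8 cm
Step 2: Crimp% = (2.8 / 33) * 100
Step 3: Crimp% = 0.084848 * 100 = 8.4848% ≈ 8.5%

8.5%


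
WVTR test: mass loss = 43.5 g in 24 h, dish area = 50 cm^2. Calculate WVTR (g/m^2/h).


Formula: WVTR = mass_loss / (area * time)
Step 1: Convert area: 50 cm^2 = 0.005 m^2
Step 2: WVTR = 43.5 g / (0.005 m^2 * 24 h)
Step 3: WVTR = 43.5 / 0.12 = 362.5 g/m^2/h

362.5 g/m^2/h


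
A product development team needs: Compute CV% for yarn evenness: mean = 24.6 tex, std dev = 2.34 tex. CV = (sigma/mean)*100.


Formula: CV% = (standard deviation / mean) * 100
Step 1: Ratio = 2.34 / 24.6 = 0.095122
Step 2: CV% = 0.095122 * 100 = 9.5122% ≈ 9.5%

9.5%


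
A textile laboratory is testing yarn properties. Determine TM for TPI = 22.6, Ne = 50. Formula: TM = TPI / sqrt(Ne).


Formula: TM = TPI / sqrt(Ne)
Step 1: sqrt(Ne) = sqrt(50) = 7.0711
Step 2: TM = 22.6 / 7.0711 = 3.20

3.20 TM


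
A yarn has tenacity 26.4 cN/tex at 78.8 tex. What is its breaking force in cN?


Formula: Breaking force = Tenacity * Linear density
F = 26.4 cN/tex * 78.8 tex
F = 2080.32 cN

2080.32 cN


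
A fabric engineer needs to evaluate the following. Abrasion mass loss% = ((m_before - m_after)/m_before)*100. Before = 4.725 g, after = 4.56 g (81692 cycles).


Formula: Mass loss% = ((m_before - m_after) / m_before) * 100
Step 1: Mass loss = 4.725 - 4.56 = 0.165 g
Step 2: Ratio = 0.165 / 4.725 = 0.0349206
Step 3: Mass loss% = 0.0349206 * 100 = 3.49206% ≈ 3.49%

3.49%


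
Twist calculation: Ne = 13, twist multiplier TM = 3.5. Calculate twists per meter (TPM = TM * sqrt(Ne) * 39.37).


Formula: TPM = TM * sqrt(Ne) * 39.37
Step 1: sqrt(Ne) = sqrt(13) = 3.6056
Step 2: TM * sqrt(Ne) = 3.5 * 3.6056 = 12.6196
Step 3: TPM = 12.6196 * 39.37 = 497 twists/m

497 twists/m


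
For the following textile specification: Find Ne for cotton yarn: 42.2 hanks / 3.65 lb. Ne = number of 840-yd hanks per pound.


Formula: Ne = hanks / mass_lb
Substituting: Ne = 42.2 / 3.65
Ne = 11.6

11.6 Ne


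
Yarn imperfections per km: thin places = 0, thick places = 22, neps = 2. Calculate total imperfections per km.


Formula: Total = thin places + thick places + neps
Total = 0 + 22 + 2
Total = 24 imperfections/km

24 imperfections/km


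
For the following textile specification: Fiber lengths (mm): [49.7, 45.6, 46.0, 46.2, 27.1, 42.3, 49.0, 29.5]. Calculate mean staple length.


Formula: Mean = sum of lengths / count
Sum = 49.7 + 45.6 + 46.0 + 46.2 + 27.1 + 42.3 + 49.0 + 29.5
Sum = 335.4 mm
Mean = 335.4 / 8 = 41.93 mm

41.93 mm


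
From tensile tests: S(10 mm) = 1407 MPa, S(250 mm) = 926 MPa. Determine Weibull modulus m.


Formula: m = ln(L1/L2) / ln(S2/S1)
Step 1: ln(L1/L2) = ln(10/250) = -3.21888
Step 2: S2/S1 = 926/1407 = 0.65814
Step 3: ln(S2/S1) = ln(0.65814) = -0.41834
Step 4: m = -3.21888 / -0.41834 = 7.69

7.69 (Weibull m)


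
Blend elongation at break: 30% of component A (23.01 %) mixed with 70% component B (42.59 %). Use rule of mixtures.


Formula: Blend property = (fraction_A * property_A) + (fraction_B * property_B)
Step 1: Contribution A = 30/100 * 23.01 % = 6.903 %
Step 2: Contribution B = 70/100 * 42.59 % = 29.813 %
Step 3: Blend elongation at break = 6.903 + 29.813 = 36.716 %

36.716 %


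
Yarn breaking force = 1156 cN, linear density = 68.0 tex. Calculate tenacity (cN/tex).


Formula: Tenacity = Breaking force / Linear density
Tenacity = 1156 cN / 68.0 tex
Tenacity = 17.00 cN/tex

17.00 cN/tex


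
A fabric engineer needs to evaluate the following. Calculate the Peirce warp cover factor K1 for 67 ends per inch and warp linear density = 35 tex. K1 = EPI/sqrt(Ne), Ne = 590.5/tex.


Formula: K1 = EPI / sqrt(Ne), with Ne = 590.5 / tex_warp
Step 1: Ne = 590.5 / 35 = 16.871
Step 2: sqrt(Ne) = sqrt(16.871) = 4.1074
Step 3: K1 = 67 / 4.1074 = 16.3

16.3


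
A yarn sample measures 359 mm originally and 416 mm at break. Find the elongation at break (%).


Formula: Elongation (%) = ((L_break - L0) / L0) * 100
Step 1: Extension = 416 - 359 = 57 mm
Step 2: Elongation = (57 / 359) * 100
Step 3: Elongation = 0.158774 * 100 = 15.8774% ≈ 15.9%

15.9%


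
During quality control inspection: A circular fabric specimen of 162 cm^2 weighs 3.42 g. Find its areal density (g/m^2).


Formula: GSM = mass_g / area_m2
Step 1: Convert area: 162 cm^2 = 162 / 10000 = 0.0162 m^2
Step 2: GSM = 3.42 g / 0.0162 m^2 = 211.1 g/m^2

211.1 g/m^2


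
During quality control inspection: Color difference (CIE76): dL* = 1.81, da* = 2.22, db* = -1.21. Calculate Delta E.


Formula: Delta E = sqrt(dL*^2 + da*^2 + db*^2)
Step 1: dL*^2 = 1.81^2 = 3.2761
Step 2: da*^2 = 2.22^2 = 4.9284
Step 3: db*^2 = (-1.21)^2 = 1.4641
Step 4: Sum = 3.2761 + 4.9284 + 1.4641 = 9.6686
Step 5: Delta E = sqrt(9.6686) = 3.11

3.11 Delta E


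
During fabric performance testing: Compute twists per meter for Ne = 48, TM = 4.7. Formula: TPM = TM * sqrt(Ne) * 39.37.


Formula: TPM = TM * sqrt(Ne) * 39.37
Step 1: sqrt(Ne) = sqrt(48) = 6.9282
Step 2: TM * sqrt(Ne) = 4.7 * 6.9282 = 32.5625
Step 3: TPM = 32.5625 * 39.37 = 1282 twists/m

1282 twists/m


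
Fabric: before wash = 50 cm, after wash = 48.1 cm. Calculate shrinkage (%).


Formula: Shrinkage% = ((L_before - L_after) / L_before) * 100
Step 1: Shrinkage = 50 - 48.1 = 1.9 cm
Step 2: Shrinkage% = (1.9 / 50) * 100
Step 3: Shrinkage% = 0.038 * 100 = 3.8%

3.8%


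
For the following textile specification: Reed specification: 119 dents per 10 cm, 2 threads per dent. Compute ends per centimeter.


Formula: EPC = (dents per 10 cm * ends per dent) / 10
Step 1: Total ends per 10 cm = 119 * 2 = 238
Step 2: EPC = 238 / 10 = 23.8 ends/cm

23.8 ends/cm


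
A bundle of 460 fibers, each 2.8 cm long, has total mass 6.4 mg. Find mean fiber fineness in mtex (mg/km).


Formula: fineness (mtex) = mass (mg) / total length (km) = (mass_mg / total_length_m) * 1000
Step 1: Convert fiber length: 2.8 cm = 0.028 m
Step 2: Total fiber length = 460 * 0.028 = 12.88 m
Step 3: Linear density = 6.4 mg / 12.88 m = 0.4969 mg/m
Step 4: fineness = 0.4969 * 1000 = 496.9 mtex

496.9 mtex


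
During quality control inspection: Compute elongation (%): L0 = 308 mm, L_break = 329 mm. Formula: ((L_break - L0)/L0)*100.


Formula: Elongation (%) = ((L_break - L0) / L0) * 100
Step 1: Extension = 329 - 308 = 21 mm
Step 2: Elongation = (21 / 308) * 100
Step 3: Elongation = 0.068182 * 100 = 6.8182% ≈ 6.8%

6.8%


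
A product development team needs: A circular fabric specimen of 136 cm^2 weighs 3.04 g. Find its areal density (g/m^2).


Formula: GSM = mass_g / area_m2
Step 1: Convert area: 136 cm^2 = 136 / 10000 = 0.0136 m^2
Step 2: GSM = 3.04 g / 0.0136 m^2 = 223.5 g/m^2

223.5 g/m^2


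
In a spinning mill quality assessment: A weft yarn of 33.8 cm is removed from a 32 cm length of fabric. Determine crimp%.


Formula: Crimp% = ((L_yarn - L_fabric) / L_fabric) * 100
Step 1: Extension = 33.8 - 32 = 1.8 cm
Step 2: Crimp% = (1.8 / 32) * 100
Step 3: Crimp% = 0.05625 * 100 = 5.625% ≈ 5.6%

5.6%


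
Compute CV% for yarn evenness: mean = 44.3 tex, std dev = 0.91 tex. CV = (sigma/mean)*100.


Formula: CV% = (standard deviation / mean) * 100
Step 1: Ratio = 0.91 / 44.3 = 0.020542
Step 2: CV% = 0.020542 * 100 = 2.0542% ≈ 2.1%

2.1%


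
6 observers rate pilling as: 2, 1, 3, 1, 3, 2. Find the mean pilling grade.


Formula: Mean = sum / count
Sum = 2 + 1 + 3 + 1 + 3 + 2 = 12
Mean = 12 / 6 = 2.0

2.0


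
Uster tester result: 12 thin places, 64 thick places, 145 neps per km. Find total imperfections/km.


Formula: Total = thin places + thick places + neps
Total = 12 + 64 + 145
Total = 221 imperfections/km

221 imperfections/km


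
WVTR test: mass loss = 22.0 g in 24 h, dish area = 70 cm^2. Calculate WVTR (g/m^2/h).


Formula: WVTR = mass_loss / (area * time)
Step 1: Convert area: 70 cm^2 = 0.007 m^2
Step 2: WVTR = 22.0 g / (0.007 m^2 * 24 h)
Step 3: WVTR = 22.0 / 0.168 = 131.0 g/m^2/h

131.0 g/m^2/h


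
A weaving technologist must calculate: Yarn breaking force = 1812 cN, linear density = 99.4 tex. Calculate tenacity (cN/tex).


Formula: Tenacity = Breaking force / Linear density
Tenacity = 1812 cN / 99.4 tex
Tenacity = 18.23 cN/tex

18.23 cN/tex


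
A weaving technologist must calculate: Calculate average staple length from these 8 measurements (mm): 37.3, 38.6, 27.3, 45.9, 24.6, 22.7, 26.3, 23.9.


Formula: Mean = sum of lengths / count
Sum = 37.3 + 38.6 + 27.3 + 45.9 + 24.6 + 22.7 + 26.3 + 23.9
Sum = 246.6 mm
Mean = 246.6 / 8 = 30.83 mm

30.83 mm


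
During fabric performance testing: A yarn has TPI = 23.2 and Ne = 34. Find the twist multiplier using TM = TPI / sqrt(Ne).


Formula: TM = TPI / sqrt(Ne)
Step 1: sqrt(Ne) = sqrt(34) = 5.831
Step 2: TM = 23.2 / 5.831 = 3.98

3.98 TM


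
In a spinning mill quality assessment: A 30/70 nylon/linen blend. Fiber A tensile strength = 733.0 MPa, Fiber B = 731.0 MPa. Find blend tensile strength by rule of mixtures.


Formula: Blend property = (fraction_A * property_A) + (fraction_B * property_B)
Step 1: Contribution A = 30/100 * 733.0 MPa = 219.9 MPa
Step 2: Contribution B = 70/100 * 731.0 MPa = 511.7 MPa
Step 3: Blend tensile strength = 219.9 + 511.7 = 731.6 MPa

731.6 MPa


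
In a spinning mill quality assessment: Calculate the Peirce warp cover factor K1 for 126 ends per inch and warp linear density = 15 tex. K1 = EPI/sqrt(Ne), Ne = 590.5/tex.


Formula: K1 = EPI / sqrt(Ne), with Ne = 590.5 / tex_warp
Step 1: Ne = 590.5 / 15 = 39.367
Step 2: sqrt(Ne) = sqrt(39.367) = 6.2743
Step 3: K1 = 126 / 6.2743 = 20.1

20.1


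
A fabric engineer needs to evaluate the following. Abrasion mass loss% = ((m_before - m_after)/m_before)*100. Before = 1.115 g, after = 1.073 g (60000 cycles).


Formula: Mass loss% = ((m_before - m_after) / m_before) * 100
Step 1: Mass loss = 1.115 - 1.073 = 0.042 g
Step 2: Ratio = 0.042 / 1.115 = 0.0376682
Step 3: Mass loss% = 0.0376682 * 100 = 3.76682% ≈ 3.77%

3.77%


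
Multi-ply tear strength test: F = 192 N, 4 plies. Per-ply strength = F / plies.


Formula: Per-ply strength = Total force / Number of plies
Per-ply = 192 N / 4
Per-ply = 48 N

48 N


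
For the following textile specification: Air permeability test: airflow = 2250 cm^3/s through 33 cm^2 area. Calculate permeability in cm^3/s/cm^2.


Formula: Air Permeability = Airflow / Test Area
AP = 2250 cm^3/s / 33 cm^2
AP = 68.2 cm^3/s/cm^2

68.2 cm^3/s/cm^2


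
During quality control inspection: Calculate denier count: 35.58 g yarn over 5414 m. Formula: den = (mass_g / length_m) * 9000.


Formula: den = (mass_g / length_m) * 9000
Substituting: den = (35.58 / 5414) * 9000
Intermediate: 35.58 / 5414 = 0.00657185 g/m
den = 0.00657185 * 9000 = 59.1 denier

59.1 denier


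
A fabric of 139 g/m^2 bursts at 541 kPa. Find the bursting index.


Formula: Bursting Index = Bursting Strength / Fabric GSM
BI = 541 kPa / 139 g/m^2
BI = 3.892 kPa/(g/m^2)

3.892 kPa/(g/m^2)


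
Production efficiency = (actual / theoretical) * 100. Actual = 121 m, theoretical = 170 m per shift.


Formula: Efficiency% = (Actual output / Theoretical output) * 100
Efficiency% = (121 / 170) * 100
Efficiency% = 0.711765 * 100 = 71.1765% ≈ 71.2%

71.2%


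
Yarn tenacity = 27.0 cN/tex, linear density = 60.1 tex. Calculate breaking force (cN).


Formula: Breaking force = Tenacity * Linear density
F = 27.0 cN/tex * 60.1 tex
F = 1622.70 cN

1622.70 cN


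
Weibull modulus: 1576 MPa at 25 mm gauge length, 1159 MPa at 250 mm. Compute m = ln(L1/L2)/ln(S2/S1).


Formula: m = ln(L1/L2) / ln(S2/S1)
Step 1: ln(L1/L2) = ln(25/250) = -2.30259
Step 2: S2/S1 = 1159/1576 = 0.73541
Step 3: ln(S2/S1) = ln(0.73541) = -0.30733
Step 4: m = -2.30259 / -0.30733 = 7.49

7.49 (Weibull m)


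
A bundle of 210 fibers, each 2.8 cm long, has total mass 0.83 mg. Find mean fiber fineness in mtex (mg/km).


Formula: fineness (mtex) = mass (mg) / total length (km) = (mass_mg / total_length_m) * 1000
Step 1: Convert fiber length: 2.8 cm = 0.028 m
Step 2: Total fiber length = 210 * 0.028 = 5.88 m
Step 3: Linear density = 0.83 mg / 5.88 m = 0.1412 mg/m
Step 4: fineness = 0.1412 * 1000 = 141.2 mtex

141.2 mtex


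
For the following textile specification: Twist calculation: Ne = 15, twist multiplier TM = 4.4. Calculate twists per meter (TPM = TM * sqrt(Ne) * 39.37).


Formula: TPM = TM * sqrt(Ne) * 39.37
Step 1: sqrt(Ne) = sqrt(15) = 3.873
Step 2: TM * sqrt(Ne) = 4.4 * 3.873 = 17.0412
Step 3: TPM = 17.0412 * 39.37 = 671 twists/m

671 twists/m


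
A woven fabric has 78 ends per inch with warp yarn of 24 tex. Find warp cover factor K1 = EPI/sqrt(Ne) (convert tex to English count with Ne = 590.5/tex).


Formula: K1 = EPI / sqrt(Ne), with Ne = 590.5 / tex_warp
Step 1: Ne = 590.5 / 24 = 24.604
Step 2: sqrt(Ne) = sqrt(24.604) = 4.9602
Step 3: K1 = 78 / 4.9602 = 15.7

15.7


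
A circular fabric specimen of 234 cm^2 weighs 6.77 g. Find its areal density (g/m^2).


Formula: GSM = mass_g / area_m2
Step 1: Convert area: 234 cm^2 = 234 / 10000 = 0.0234 m^2
Step 2: GSM = 6.77 g / 0.0234 m^2 = 289.3 g/m^2

289.3 g/m^2


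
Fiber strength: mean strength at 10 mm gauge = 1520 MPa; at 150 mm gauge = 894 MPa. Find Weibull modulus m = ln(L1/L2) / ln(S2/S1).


Formula: m = ln(L1/L2) / ln(S2/S1)
Step 1: ln(L1/L2) = ln(10/150) = -2.70805
Step 2: S2/S1 = 894/1520 = 0.58816
Step 3: ln(S2/S1) = ln(0.58816) = -0.53076
Step 4: m = -2.70805 / -0.53076 = 5.10

5.10 (Weibull m)


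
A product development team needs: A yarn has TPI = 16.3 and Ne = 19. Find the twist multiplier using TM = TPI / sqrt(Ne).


Formula: TM = TPI / sqrt(Ne)
Step 1: sqrt(Ne) = sqrt(19) = 4.3589
Step 2: TM = 16.3 / 4.3589 = 3.74

3.74 TM


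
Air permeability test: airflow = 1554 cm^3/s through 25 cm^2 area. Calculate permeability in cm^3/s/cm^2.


Formula: Air Permeability = Airflow / Test Area
AP = 1554 cm^3/s / 25 cm^2
AP = 62.2 cm^3/s/cm^2

62.2 cm^3/s/cm^2


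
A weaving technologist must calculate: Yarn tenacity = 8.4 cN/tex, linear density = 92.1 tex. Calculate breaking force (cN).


Formula: Breaking force = Tenacity * Linear density
F = 8.4 cN/tex * 92.1 tex
F = 773.64 cN

773.64 cN


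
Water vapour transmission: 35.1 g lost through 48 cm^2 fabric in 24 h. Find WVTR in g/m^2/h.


Formula: WVTR = mass_loss / (area * time)
Step 1: Convert area: 48 cm^2 = 0.0048 m^2
Step 2: WVTR = 35.1 g / (0.0048 m^2 * 24 h)
Step 3: WVTR = 35.1 / 0.1152 = 304.7 g/m^2/h

304.7 g/m^2/h


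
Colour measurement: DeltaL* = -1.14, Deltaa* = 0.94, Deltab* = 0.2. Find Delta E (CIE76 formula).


Formula: Delta E = sqrt(dL*^2 + da*^2 + db*^2)
Step 1: dL*^2 = (-1.14)^2 = 1.2996
Step 2: da*^2 = 0.94^2 = 0.8836
Step 3: db*^2 = 0.2^2 = 0.04
Step 4: Sum = 1.2996 + 0.8836 + 0.04 = 2.2232
Step 5: Delta E = sqrt(2.2232) = 1.49

1.49 Delta E


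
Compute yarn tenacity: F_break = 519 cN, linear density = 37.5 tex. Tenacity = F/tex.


Formula: Tenacity = Breaking force / Linear density
Tenacity = 519 cN / 37.5 tex
Tenacity = 13.84 cN/tex

13.84 cN/tex


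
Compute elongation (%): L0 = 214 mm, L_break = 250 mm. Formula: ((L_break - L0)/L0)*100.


Formula: Elongation (%) = ((L_break - L0) / L0) * 100
Step 1: Extension = 250 - 214 = 36 mm
Step 2: Elongation = (36 / 214) * 100
Step 3: Elongation = 0.168224 * 100 = 16.8224% ≈ 16.8%

16.8%


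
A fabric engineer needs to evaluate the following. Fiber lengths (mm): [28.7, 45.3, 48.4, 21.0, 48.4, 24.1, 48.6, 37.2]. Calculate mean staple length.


Formula: Mean = sum of lengths / count
Sum = 28.7 + 45.3 + 48.4 + 21.0 + 48.4 + 24.1 + 48.6 + 37.2
Sum = 301.7 mm
Mean = 301.7 / 8 = 37.71 mm

37.71 mm


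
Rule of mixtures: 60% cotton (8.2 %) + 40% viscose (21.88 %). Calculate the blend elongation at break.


Formula: Blend property = (fraction_A * property_A) + (fraction_B * property_B)
Step 1: Contribution A = 60/100 * 8.2 % = 4.92 %
Step 2: Contribution B = 40/100 * 21.88 % = 8.752 %
Step 3: Blend elongation at break = 4.92 + 8.752 = 13.672 %

13.672 %


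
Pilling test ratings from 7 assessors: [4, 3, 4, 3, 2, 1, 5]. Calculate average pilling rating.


Formula: Mean = sum / count
Sum = 4 + 3 + 4 + 3 + 2 + 1 + 5 = 22
Mean = 22 / 7 = 3.1

3.1


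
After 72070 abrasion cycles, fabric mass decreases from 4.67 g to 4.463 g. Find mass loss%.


Formula: Mass loss% = ((m_before - m_after) / m_before) * 100
Step 1: Mass loss = 4.67 - 4.463 = 0.207 g
Step 2: Ratio = 0.207 / 4.67 = 0.0443255
Step 3: Mass loss% = 0.0443255 * 100 = 4.43255% ≈ 4.43%

4.43%


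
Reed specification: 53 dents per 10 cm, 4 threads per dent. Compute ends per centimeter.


Formula: EPC = (dents per 10 cm * ends per dent) / 10
Step 1: Total ends per 10 cm = 53 * 4 = 212
Step 2: EPC = 212 / 10 = 21.2 ends/cm

21.2 ends/cm


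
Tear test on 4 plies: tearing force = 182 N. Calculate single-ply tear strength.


Formula: Per-ply strength = Total force / Number of plies
Per-ply = 182 N / 4
Per-ply = 45.5 N

45.5 N


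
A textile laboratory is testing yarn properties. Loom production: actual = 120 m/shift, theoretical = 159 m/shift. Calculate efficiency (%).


Formula: Efficiency% = (Actual output / Theoretical output) * 100
Efficiency% = (120 / 159) * 100
Efficiency% = 0.754717 * 100 = 75.4717% ≈ 75.5%

75.5%


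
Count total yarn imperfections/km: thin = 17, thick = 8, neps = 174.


Formula: Total = thin places + thick places + neps
Total = 17 + 8 + 174
Total = 199 imperfections/km

199 imperfections/km


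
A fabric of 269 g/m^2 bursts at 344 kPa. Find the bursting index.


Formula: Bursting Index = Bursting Strength / Fabric GSM
BI = 344 kPa / 269 g/m^2
BI = 1.279 kPa/(g/m^2)

1.279 kPa/(g/m^2)


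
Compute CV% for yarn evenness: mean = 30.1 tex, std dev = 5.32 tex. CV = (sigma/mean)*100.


Formula: CV% = (standard deviation / mean) * 100
Step 1: Ratio = 5.32 / 30.1 = 0.176744
Step 2: CV% = 0.176744 * 100 = 17.6744% ≈ 17.7%

17.7%


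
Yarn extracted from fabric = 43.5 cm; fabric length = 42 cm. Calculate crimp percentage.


Formula: Crimp% = ((L_yarn - L_fabric) / L_fabric) * 100
Step 1: Extension = 43.5 - 42 = 1.5 cm
Step 2: Crimp% = (1.5 / 42) * 100
Step 3: Crimp% = 0.035714 * 100 = 3.5714% ≈ 3.6%

3.6%


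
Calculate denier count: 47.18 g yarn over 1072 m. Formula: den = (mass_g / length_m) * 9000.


Formula: den = (mass_g / length_m) * 9000
Substituting: den = (47.18 / 1072) * 9000
Intermediate: 47.18 / 1072 = 0.04401119 g/m
den = 0.04401119 * 9000 = 396.1 denier

396.1 denier


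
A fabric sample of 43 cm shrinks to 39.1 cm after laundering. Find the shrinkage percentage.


Formula: Shrinkage% = ((L_before - L_after) / L_before) * 100
Step 1: Shrinkage = 43 - 39.1 = 3.9 cm
Step 2: Shrinkage% = (3.9 / 43) * 100
Step 3: Shrinkage% = 0.090698 * 100 = 9.0698% ≈ 9.1%

9.1%


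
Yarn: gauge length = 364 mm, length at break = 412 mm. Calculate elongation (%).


Formula: Elongation (%) = ((L_break - L0) / L0) * 100
Step 1: Extension = 412 - 364 = 48 mm
Step 2: Elongation = (48 / 364) * 100
Step 3: Elongation = 0.131868 * 100 = 13.1868% ≈ 13.2%

13.2%


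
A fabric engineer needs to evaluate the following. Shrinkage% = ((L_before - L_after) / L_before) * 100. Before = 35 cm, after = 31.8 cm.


Formula: Shrinkage% = ((L_before - L_after) / L_before) * 100
Step 1: Shrinkage = 35 - 31.8 = 3.2 cm
Step 2: Shrinkage% = (3.2 / 35) * 100
Step 3: Shrinkage% = 0.091429 * 100 = 9.1429% ≈ 9.1%

9.1%


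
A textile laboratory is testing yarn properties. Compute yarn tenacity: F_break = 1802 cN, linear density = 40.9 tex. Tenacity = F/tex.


Formula: Tenacity = Breaking force / Linear density
Tenacity = 1802 cN / 40.9 tex
Tenacity = 44.06 cN/tex

44.06 cN/tex


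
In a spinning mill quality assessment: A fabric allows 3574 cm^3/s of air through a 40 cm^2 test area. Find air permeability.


Formula: Air Permeability = Airflow / Test Area
AP = 3574 cm^3/s / 40 cm^2
AP = 89.4 cm^3/s/cm^2

89.4 cm^3/s/cm^2


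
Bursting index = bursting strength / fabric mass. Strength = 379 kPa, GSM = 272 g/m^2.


Formula: Bursting Index = Bursting Strength / Fabric GSM
BI = 379 kPa / 272 g/m^2
BI = 1.393 kPa/(g/m^2)

1.393 kPa/(g/m^2)


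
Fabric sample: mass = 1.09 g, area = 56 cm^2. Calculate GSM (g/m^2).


Formula: GSM = mass_g / area_m2
Step 1: Convert area: 56 cm^2 = 56 / 10000 = 0.0056 m^2
Step 2: GSM = 1.09 g / 0.0056 m^2 = 194.6 g/m^2

194.6 g/m^2


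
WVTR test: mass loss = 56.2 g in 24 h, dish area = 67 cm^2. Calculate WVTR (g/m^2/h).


Formula: WVTR = mass_loss / (area * time)
Step 1: Convert area: 67 cm^2 = 0.0067 m^2
Step 2: WVTR = 56.2 g / (0.0067 m^2 * 24 h)
Step 3: WVTR = 56.2 / 0.1608 = 349.5 g/m^2/h

349.5 g/m^2/h


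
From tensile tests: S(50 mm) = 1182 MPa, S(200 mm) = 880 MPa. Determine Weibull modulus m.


Formula: m = ln(L1/L2) / ln(S2/S1)
Step 1: ln(L1/L2) = ln(50/200) = -1.38629
Step 2: S2/S1 = 880/1182 = 0.7445
Step 3: ln(S2/S1) = ln(0.7445) = -0.29504
Step 4: m = -1.38629 / -0.29504 = 4.70

4.70 (Weibull m)


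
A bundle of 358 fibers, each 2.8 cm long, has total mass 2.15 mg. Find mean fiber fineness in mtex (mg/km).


Formula: fineness (mtex) = mass (mg) / total length (km) = (mass_mg / total_length_m) * 1000
Step 1: Convert fiber length: 2.8 cm = 0.028 m
Step 2: Total fiber length = 358 * 0.028 = 10.024 m
Step 3: Linear density = 2.15 mg / 10.024 m = 0.2145 mg/m
Step 4: fineness = 0.2145 * 1000 = 214.5 mtex

214.5 mtex


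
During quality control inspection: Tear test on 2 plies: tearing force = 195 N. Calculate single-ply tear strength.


Formula: Per-ply strength = Total force / Number of plies
Per-ply = 195 N / 2
Per-ply = 97.5 N

97.5 N


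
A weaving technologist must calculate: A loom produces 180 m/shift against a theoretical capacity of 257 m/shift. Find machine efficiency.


Formula: Efficiency% = (Actual output / Theoretical output) * 100
Efficiency% = (180 / 257) * 100
Efficiency% = 0.700389 * 100 = 70.0389% ≈ 70.0%

70.0%


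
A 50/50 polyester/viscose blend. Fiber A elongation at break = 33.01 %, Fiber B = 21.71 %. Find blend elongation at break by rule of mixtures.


Formula: Blend property = (fraction_A * property_A) + (fraction_B * property_B)
Step 1: Contribution A = 50/100 * 33.01 % = 16.505 %
Step 2: Contribution B = 50/100 * 21.71 % = 10.855 %
Step 3: Blend elongation at break = 16.505 + 10.855 = 27.36 %

27.36 %


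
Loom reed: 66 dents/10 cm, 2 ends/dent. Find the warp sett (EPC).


Formula: EPC = (dents per 10 cm * ends per dent) / 10
Step 1: Total ends per 10 cm = 66 * 2 = 132
Step 2: EPC = 132 / 10 = 13.2 ends/cm

13.2 ends/cm


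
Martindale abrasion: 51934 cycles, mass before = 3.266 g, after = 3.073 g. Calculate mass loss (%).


Formula: Mass loss% = ((m_before - m_after) / m_before) * 100
Step 1: Mass loss = 3.266 - 3.073 = 0.193 g
Step 2: Ratio = 0.193 / 3.266 = 0.0590937
Step 3: Mass loss% = 0.0590937 * 100 = 5.90937% ≈ 5.91%

5.91%


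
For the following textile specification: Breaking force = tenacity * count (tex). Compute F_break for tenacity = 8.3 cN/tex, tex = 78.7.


Formula: Breaking force = Tenacity * Linear density
F = 8.3 cN/tex * 78.7 tex
F = 653.21 cN

653.21 cN


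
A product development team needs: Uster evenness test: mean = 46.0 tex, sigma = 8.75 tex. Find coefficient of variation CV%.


Formula: CV% = (standard deviation / mean) * 100
Step 1: Ratio = 8.75 / 46.0 = 0.190217
Step 2: CV% = 0.190217 * 100 = 19.0217% ≈ 19.0%

19.0%


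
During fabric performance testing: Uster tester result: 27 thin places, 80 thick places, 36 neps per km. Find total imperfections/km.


Formula: Total = thin places + thick places + neps
Total = 27 + 80 + 36
Total = 143 imperfections/km

143 imperfections/km


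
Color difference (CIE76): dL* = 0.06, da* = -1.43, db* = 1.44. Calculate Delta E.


Formula: Delta E = sqrt(dL*^2 + da*^2 + db*^2)
Step 1: dL*^2 = 0.06^2 = 0.0036
Step 2: da*^2 = (-1.43)^2 = 2.0449
Step 3: db*^2 = 1.44^2 = 2.0736
Step 4: Sum = 0.0036 + 2.0449 + 2.0736 = 4.1221
Step 5: Delta E = sqrt(4.1221) = 2.03

2.03 Delta E


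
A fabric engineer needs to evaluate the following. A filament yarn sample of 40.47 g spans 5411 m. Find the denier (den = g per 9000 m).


Formula: den = (mass_g / length_m) * 9000
Substituting: den = (40.47 / 5411) * 9000
Intermediate: 40.47 / 5411 = 0.00747921 g/m
den = 0.00747921 * 9000 = 67.3 denier

67.3 denier


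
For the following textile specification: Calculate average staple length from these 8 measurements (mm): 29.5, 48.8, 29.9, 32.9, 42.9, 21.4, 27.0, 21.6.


Formula: Mean = sum of lengths / count
Sum = 29.5 + 48.8 + 29.9 + 32.9 + 42.9 + 21.4 + 27.0 + 21.6
Sum = 254.0 mm
Mean = 254.0 / 8 = 31.75 mm

31.75 mm


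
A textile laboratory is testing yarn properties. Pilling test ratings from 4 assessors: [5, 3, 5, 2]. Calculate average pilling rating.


Formula: Mean = sum / count
Sum = 5 + 3 + 5 + 2 = 15
Mean = 15 / 4 = 3.8

3.8


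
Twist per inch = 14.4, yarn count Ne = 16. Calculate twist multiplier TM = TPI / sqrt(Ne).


Formula: TM = TPI / sqrt(Ne)
Step 1: sqrt(Ne) = sqrt(16) = 4
Step 2: TM = 14.4 / 4 = 3.60

3.60 TM


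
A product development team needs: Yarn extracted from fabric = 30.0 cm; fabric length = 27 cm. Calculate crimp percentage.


Formula: Crimp% = ((L_yarn - L_fabric) / L_fabric) * 100
Step 1: Extension = 30.0 - 27 = 3.0 cm
Step 2: Crimp% = (3.0 / 27) * 100
Step 3: Crimp% = 0.111111 * 100 = 11.1111% ≈ 11.1%

11.1%


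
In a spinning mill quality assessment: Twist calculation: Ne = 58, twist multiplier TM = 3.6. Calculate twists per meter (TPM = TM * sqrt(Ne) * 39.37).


Formula: TPM = TM * sqrt(Ne) * 39.37
Step 1: sqrt(Ne) = sqrt(58) = 7.6158
Step 2: TM * sqrt(Ne) = 3.6 * 7.6158 = 27.4169
Step 3: TPM = 27.4169 * 39.37 = 1079 twists/m

1079 twists/m


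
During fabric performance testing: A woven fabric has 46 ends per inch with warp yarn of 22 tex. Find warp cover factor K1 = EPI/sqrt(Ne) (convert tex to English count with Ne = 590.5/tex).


Formula: K1 = EPI / sqrt(Ne), with Ne = 590.5 / tex_warp
Step 1: Ne = 590.5 / 22 = 26.841
Step 2: sqrt(Ne) = sqrt(26.841) = 5.1808
Step 3: K1 = 46 / 5.1808 = 8.9

8.9


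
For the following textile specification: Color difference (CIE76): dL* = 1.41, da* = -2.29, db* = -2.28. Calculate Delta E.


Formula: Delta E = sqrt(dL*^2 + da*^2 + db*^2)
Step 1: dL*^2 = 1.41^2 = 1.9881
Step 2: da*^2 = (-2.29)^2 = 5.2441
Step 3: db*^2 = (-2.28)^2 = 5.1984
Step 4: Sum = 1.9881 + 5.2441 + 5.1984 = 12.4306
Step 5: Delta E = sqrt(12.4306) = 3.53

3.53 Delta E


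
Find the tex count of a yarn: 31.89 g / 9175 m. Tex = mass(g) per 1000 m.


Formula: Tex = (mass_g / length_m) * 1000
Substituting: Tex = (31.89 / 9175) * 1000
Intermediate: 31.89 / 9175 = 0.00347575 g/m
Tex = 0.00347575 * 1000 = 3.48 tex

3.48 tex


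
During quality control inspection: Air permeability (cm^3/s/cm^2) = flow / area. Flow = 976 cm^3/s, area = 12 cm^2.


Formula: Air Permeability = Airflow / Test Area
AP = 976 cm^3/s / 12 cm^2
AP = 81.3 cm^3/s/cm^2

81.3 cm^3/s/cm^2


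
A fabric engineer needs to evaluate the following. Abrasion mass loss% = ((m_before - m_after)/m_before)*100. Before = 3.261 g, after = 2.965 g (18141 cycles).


Formula: Mass loss% = ((m_before - m_after) / m_before) * 100
Step 1: Mass loss = 3.261 - 2.965 = 0.296 g
Step 2: Ratio = 0.296 / 3.261 = 0.0907697
Step 3: Mass loss% = 0.0907697 * 100 = 9.07697% ≈ 9.08%

9.08%


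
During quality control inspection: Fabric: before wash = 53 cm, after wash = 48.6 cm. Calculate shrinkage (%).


Formula: Shrinkage% = ((L_before - L_after) / L_before) * 100
Step 1: Shrinkage = 53 - 48.6 = 4.4 cm
Step 2: Shrinkage% = (4.4 / 53) * 100
Step 3: Shrinkage% = 0.083019 * 100 = 8.3019% ≈ 8.3%

8.3%


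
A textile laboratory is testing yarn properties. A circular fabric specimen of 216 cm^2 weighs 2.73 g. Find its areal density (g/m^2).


Formula: GSM = mass_g / area_m2
Step 1: Convert area: 216 cm^2 = 216 / 10000 = 0.0216 m^2
Step 2: GSM = 2.73 g / 0.0216 m^2 = 126.4 g/m^2

126.4 g/m^2


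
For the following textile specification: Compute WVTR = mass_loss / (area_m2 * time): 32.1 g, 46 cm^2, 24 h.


Formula: WVTR = mass_loss / (area * time)
Step 1: Convert area: 46 cm^2 = 0.0046 m^2
Step 2: WVTR = 32.1 g / (0.0046 m^2 * 24 h)
Step 3: WVTR = 32.1 / 0.1104 = 290.8 g/m^2/h

290.8 g/m^2/h


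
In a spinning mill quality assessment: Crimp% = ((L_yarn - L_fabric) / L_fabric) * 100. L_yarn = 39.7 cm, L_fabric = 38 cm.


Formula: Crimp% = ((L_yarn - L_fabric) / L_fabric) * 100
Step 1: Extension = 39.7 - 38 = 1.7 cm
Step 2: Crimp% = (1.7 / 38) * 100
Step 3: Crimp% = 0.044737 * 100 = 4.4737% ≈ 4.5%

4.5%


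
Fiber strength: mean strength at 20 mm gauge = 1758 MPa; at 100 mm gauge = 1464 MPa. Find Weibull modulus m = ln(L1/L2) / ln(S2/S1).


Formula: m = ln(L1/L2) / ln(S2/S1)
Step 1: ln(L1/L2) = ln(20/100) = -1.60944
Step 2: S2/S1 = 1464/1758 = 0.83276
Step 3: ln(S2/S1) = ln(0.83276) = -0.18301
Step 4: m = -1.60944 / -0.18301 = 8.79

8.79 (Weibull m)


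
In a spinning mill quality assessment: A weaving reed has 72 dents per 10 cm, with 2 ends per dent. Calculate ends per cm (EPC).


Formula: EPC = (dents per 10 cm * ends per dent) / 10
Step 1: Total ends per 10 cm = 72 * 2 = 144
Step 2: EPC = 144 / 10 = 14.4 ends/cm

14.4 ends/cm


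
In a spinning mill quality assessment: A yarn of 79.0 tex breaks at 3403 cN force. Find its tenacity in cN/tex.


Formula: Tenacity = Breaking force / Linear density
Tenacity = 3403 cN / 79.0 tex
Tenacity = 43.08 cN/tex

43.08 cN/tex


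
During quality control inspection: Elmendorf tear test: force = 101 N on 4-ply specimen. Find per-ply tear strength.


Formula: Per-ply strength = Total force / Number of plies
Per-ply = 101 N / 4
Per-ply = 25.25 N

25.25 N


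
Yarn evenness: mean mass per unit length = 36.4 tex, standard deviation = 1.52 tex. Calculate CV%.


Formula: CV% = (standard deviation / mean) * 100
Step 1: Ratio = 1.52 / 36.4 = 0.041758
Step 2: CV% = 0.041758 * 100 = 4.1758% ≈ 4.2%

4.2%


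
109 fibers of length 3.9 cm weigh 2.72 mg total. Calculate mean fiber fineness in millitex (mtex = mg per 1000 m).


Formula: fineness (mtex) = mass (mg) / total length (km) = (mass_mg / total_length_m) * 1000
Step 1: Convert fiber length: 3.9 cm = 0.039 m
Step 2: Total fiber length = 109 * 0.039 = 4.251 m
Step 3: Linear density = 2.72 mg / 4.251 m = 0.6398 mg/m
Step 4: fineness = 0.6398 * 1000 = 639.8 mtex

639.8 mtex


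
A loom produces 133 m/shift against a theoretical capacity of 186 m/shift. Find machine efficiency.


Formula: Efficiency% = (Actual output / Theoretical output) * 100
Efficiency% = (133 / 186) * 100
Efficiency% = 0.715054 * 100 = 71.5054% ≈ 71.5%

71.5%


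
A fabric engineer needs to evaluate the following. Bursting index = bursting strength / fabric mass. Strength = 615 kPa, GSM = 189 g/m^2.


Formula: Bursting Index = Bursting Strength / Fabric GSM
BI = 615 kPa / 189 g/m^2
BI = 3.254 kPa/(g/m^2)

3.254 kPa/(g/m^2)


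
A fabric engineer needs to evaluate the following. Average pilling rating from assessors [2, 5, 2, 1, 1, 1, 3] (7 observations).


Formula: Mean = sum / count
Sum = 2 + 5 + 2 + 1 + 1 + 1 + 3 = 15
Mean = 15 / 7 = 2.1

2.1


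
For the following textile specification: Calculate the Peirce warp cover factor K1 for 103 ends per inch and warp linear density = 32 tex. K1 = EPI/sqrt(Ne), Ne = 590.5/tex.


Formula: K1 = EPI / sqrt(Ne), with Ne = 590.5 / tex_warp
Step 1: Ne = 590.5 / 32 = 18.453
Step 2: sqrt(Ne) = sqrt(18.453) = 4.2957
Step 3: K1 = 103 / 4.2957 = 24.0

24.0


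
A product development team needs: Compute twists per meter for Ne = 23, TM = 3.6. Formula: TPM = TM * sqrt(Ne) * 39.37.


Formula: TPM = TM * sqrt(Ne) * 39.37
Step 1: sqrt(Ne) = sqrt(23) = 4.7958
Step 2: TM * sqrt(Ne) = 3.6 * 4.7958 = 17.2649
Step 3: TPM = 17.2649 * 39.37 = 680 twists/m

680 twists/m


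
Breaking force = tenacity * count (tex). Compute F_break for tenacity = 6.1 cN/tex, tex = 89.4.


Formula: Breaking force = Tenacity * Linear density
F = 6.1 cN/tex * 89.4 tex
F = 545.34 cN

545.34 cN


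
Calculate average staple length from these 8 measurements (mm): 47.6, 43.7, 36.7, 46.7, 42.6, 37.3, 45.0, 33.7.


Formula: Mean = sum of lengths / count
Sum = 47.6 + 43.7 + 36.7 + 46.7 + 42.6 + 37.3 + 45.0 + 33.7
Sum = 333.3 mm
Mean = 333.3 / 8 = 41.66 mm

41.66 mm


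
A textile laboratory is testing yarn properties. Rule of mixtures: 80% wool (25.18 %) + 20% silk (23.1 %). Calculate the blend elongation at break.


Formula: Blend property = (fraction_A * property_A) + (fraction_B * property_B)
Step 1: Contribution A = 80/100 * 25.18 % = 20.144 %
Step 2: Contribution B = 20/100 * 23.1 % = 4.62 %
Step 3: Blend elongation at break = 20.144 + 4.62 = 24.764 %

24.764 %


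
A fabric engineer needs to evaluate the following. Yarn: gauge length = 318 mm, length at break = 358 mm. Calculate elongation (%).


Formula: Elongation (%) = ((L_break - L0) / L0) * 100
Step 1: Extension = 358 - 318 = 40 mm
Step 2: Elongation = (40 / 318) * 100
Step 3: Elongation = 0.125786 * 100 = 12.5786% ≈ 12.6%

12.6%


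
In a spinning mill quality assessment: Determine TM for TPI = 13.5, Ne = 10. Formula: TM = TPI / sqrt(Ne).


Formula: TM = TPI / sqrt(Ne)
Step 1: sqrt(Ne) = sqrt(10) = 3.1623
Step 2: TM = 13.5 / 3.1623 = 4.27

4.27 TM


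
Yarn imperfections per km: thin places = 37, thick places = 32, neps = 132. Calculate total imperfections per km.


Formula: Total = thin places + thick places + neps
Total = 37 + 32 + 132
Total = 201 imperfections/km

201 imperfections/km


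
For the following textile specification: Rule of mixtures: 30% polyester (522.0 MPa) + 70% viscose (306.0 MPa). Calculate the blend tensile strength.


Formula: Blend property = (fraction_A * property_A) + (fraction_B * property_B)
Step 1: Contribution A = 30/100 * 522.0 MPa = 156.6 MPa
Step 2: Contribution B = 70/100 * 306.0 MPa = 214.2 MPa
Step 3: Blend tensile strength = 156.6 + 214.2 = 370.8 MPa

370.8 MPa


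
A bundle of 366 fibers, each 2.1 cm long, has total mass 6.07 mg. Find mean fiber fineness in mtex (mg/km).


Formula: fineness (mtex) = mass (mg) / total length (km) = (mass_mg / total_length_m) * 1000
Step 1: Convert fiber length: 2.1 cm = 0.021 m
Step 2: Total fiber length = 366 * 0.021 = 7.686 m
Step 3: Linear density = 6.07 mg / 7.686 m = 0.7897 mg/m
Step 4: fineness = 0.7897 * 1000 = 789.7 mtex

789.7 mtex
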